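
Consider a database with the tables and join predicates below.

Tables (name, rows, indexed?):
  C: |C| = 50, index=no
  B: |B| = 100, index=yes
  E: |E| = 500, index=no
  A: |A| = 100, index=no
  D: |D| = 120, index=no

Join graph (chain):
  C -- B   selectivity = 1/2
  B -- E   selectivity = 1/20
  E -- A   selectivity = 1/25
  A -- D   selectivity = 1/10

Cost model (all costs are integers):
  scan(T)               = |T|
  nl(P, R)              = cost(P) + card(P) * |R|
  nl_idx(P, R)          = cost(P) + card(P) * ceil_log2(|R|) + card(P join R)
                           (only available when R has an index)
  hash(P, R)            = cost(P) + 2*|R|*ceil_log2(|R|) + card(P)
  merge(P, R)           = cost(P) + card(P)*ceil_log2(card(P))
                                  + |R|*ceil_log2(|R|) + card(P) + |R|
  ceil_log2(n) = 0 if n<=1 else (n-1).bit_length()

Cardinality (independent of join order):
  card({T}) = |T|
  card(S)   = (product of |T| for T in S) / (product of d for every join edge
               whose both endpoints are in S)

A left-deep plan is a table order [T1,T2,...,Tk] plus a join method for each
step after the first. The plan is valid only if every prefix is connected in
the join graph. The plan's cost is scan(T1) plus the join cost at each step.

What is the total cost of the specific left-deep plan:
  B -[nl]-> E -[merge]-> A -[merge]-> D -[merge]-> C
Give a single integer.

2394710

step 1: scan B: cost=100, card=100
step 2: join E via nl
    card(P join E) = 100*500/(20) = 2500
    cost = 100 + 100*500 = 50100
step 3: join A via merge
    card(P join A) = 2500*100/(25) = 10000
    cost = 50100 + 2500*12 + 100*7 + 2500 + 100 = 83400
step 4: join D via merge
    card(P join D) = 10000*120/(10) = 120000
    cost = 83400 + 10000*14 + 120*7 + 10000 + 120 = 234360
step 5: join C via merge
    card(P join C) = 120000*50/(2) = 3000000
    cost = 234360 + 120000*17 + 50*6 + 120000 + 50 = 2394710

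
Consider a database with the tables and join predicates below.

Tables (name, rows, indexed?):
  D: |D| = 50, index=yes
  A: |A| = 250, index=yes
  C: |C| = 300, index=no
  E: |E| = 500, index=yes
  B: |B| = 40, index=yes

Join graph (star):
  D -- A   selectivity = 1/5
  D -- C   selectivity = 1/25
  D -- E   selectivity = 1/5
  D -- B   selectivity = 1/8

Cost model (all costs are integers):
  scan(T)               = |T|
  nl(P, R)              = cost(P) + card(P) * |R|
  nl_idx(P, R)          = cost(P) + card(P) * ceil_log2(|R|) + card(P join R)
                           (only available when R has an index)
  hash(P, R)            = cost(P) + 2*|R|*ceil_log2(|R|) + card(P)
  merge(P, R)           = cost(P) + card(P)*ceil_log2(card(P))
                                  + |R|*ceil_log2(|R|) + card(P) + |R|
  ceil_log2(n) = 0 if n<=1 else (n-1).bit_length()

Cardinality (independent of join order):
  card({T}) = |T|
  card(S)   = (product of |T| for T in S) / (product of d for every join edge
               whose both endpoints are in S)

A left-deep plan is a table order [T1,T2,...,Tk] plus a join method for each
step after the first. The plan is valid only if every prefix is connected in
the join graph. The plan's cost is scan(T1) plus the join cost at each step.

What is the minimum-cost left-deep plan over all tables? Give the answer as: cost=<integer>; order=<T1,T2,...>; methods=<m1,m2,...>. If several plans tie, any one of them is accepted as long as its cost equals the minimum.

cost=168280; order=C,D,B,A,E; methods=hash,hash,hash,hash

Selinger DP (subsets sized 1..n):
  {D}: scan cost=50, card=50
  {A}: scan cost=250, card=250
  {C}: scan cost=300, card=300
  {E}: scan cost=500, card=500
  {B}: scan cost=40, card=40
  {AD}: card=2500; try (D,hash)→1100, (A,merge)→2650, (D,merge)→2850, (A,nl_idx)→2950, (A,hash)→4100, (D,nl_idx)→4250 …(+2); best=1100 via (D,hash)
  {CD}: card=600; try (D,hash)→1200, (D,nl_idx)→2700, (C,merge)→3400, (D,merge)→3650, (C,hash)→5500, (C,nl)→15050 …(+1); best=1200 via (D,hash)
  {DE}: card=5000; try (D,hash)→1600, (E,merge)→5400, (E,nl_idx)→5500, (D,merge)→5850, (D,nl_idx)→8500, (E,hash)→9100 …(+2); best=1600 via (D,hash)
  {BD}: card=250; try (D,nl_idx)→530, (B,hash)→580, (B,nl_idx)→600, (D,merge)→670, (D,hash)→680, (B,merge)→680 …(+2); best=530 via (D,nl_idx)
  {ACD}: card=30000; try (A,hash)→5800, (C,hash)→9000, (A,merge)→10050, (A,nl_idx)→36000, (C,merge)→36600, (A,nl)→151200 …(+1); best=5800 via (A,hash)
  {ADE}: card=250000; try (A,hash)→10600, (E,hash)→12600, (E,merge)→38600, (A,merge)→73850, (E,nl_idx)→273600, (A,nl_idx)→291600 …(+2); best=10600 via (A,hash)
  {ABD}: card=12500; try (B,hash)→4080, (A,hash)→4780, (A,merge)→5030, (A,nl_idx)→15030, (B,nl_idx)→28600, (B,merge)→33880 …(+2); best=4080 via (B,hash)
  {CDE}: card=60000; try (E,hash)→10800, (C,hash)→12000, (E,merge)→12800, (E,nl_idx)→66600, (C,merge)→74600, (E,nl)→301200 …(+1); best=10800 via (E,hash)
  {BCD}: card=3000; try (B,hash)→2280, (C,merge)→5780, (C,hash)→6180, (B,nl_idx)→7800, (B,merge)→8080, (B,nl)→25200 …(+1); best=2280 via (B,hash)
  {BDE}: card=25000; try (B,hash)→7080, (E,merge)→7780, (E,hash)→9780, (E,nl_idx)→27780, (B,nl_idx)→56600, (B,merge)→71880 …(+2); best=7080 via (B,hash)
  {ACDE}: card=3000000; try (E,hash)→44800, (A,hash)→74800, (C,hash)→266000, (E,merge)→490800, (A,merge)→1033050, (E,nl_idx)→3275800 …(+5); best=44800 via (E,hash)
  {ABCD}: card=150000; try (A,hash)→9280, (C,hash)→21980, (B,hash)→36280, (A,merge)→43530, (A,nl_idx)→176280, (C,merge)→194580 …(+5); best=9280 via (A,hash)
  {ABDE}: card=1250000; try (E,hash)→25580, (A,hash)→36080, (E,merge)→196580, (B,hash)→261080, (A,merge)→409330, (E,nl_idx)→1366580 …(+6); best=25580 via (E,hash)
  {BCDE}: card=300000; try (E,hash)→14280, (C,hash)→37480, (E,merge)→46280, (B,hash)→71280, (E,nl_idx)→329280, (C,merge)→410080 …(+5); best=14280 via (E,hash)
  {ABCDE}: card=15000000; try (E,hash)→168280, (A,hash)→318280, (C,hash)→1280980, (E,merge)→2864280, (B,hash)→3045280, (A,merge)→6016530 …(+9); best=168280 via (E,hash)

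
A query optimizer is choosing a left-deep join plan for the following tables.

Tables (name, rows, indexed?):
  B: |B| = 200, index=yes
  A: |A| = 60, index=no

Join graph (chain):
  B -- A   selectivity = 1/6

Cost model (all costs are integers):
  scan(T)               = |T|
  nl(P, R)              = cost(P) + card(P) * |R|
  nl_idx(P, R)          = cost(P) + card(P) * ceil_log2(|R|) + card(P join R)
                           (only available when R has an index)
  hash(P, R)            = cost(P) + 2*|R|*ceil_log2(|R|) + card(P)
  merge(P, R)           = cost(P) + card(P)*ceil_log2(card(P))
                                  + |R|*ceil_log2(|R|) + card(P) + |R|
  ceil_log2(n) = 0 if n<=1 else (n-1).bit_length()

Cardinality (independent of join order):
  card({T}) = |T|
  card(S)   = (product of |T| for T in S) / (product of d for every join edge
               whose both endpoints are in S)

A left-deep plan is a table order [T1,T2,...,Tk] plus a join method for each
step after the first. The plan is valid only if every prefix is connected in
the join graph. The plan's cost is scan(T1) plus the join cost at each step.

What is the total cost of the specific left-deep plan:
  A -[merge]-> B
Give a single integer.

step 1: scan A: cost=60, card=60
step 2: join B via merge
    card(P join B) = 60*200/(6) = 2000
    cost = 60 + 60*6 + 200*8 + 60 + 200 = 2280

2280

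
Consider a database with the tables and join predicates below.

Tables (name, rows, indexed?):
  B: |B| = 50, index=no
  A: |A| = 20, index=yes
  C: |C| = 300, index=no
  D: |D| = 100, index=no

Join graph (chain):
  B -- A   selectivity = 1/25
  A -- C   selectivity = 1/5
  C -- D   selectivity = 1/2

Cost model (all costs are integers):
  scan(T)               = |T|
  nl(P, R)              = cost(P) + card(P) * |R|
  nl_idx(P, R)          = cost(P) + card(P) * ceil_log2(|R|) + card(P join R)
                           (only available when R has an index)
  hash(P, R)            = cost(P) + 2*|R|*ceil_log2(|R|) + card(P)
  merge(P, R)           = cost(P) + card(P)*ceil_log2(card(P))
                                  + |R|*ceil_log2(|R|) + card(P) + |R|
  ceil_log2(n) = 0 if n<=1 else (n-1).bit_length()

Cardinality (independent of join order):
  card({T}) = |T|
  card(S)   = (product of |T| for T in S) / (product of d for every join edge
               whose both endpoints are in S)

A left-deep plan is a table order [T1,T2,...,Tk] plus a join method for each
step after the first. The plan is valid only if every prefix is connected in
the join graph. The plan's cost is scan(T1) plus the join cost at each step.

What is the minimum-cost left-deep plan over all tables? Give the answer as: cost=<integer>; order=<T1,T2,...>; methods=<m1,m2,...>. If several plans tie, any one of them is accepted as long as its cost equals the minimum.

Selinger DP (subsets sized 1..n):
  {B}: scan cost=50, card=50
  {A}: scan cost=20, card=20
  {C}: scan cost=300, card=300
  {D}: scan cost=100, card=100
  {AB}: card=40; try (A,hash)→300, (A,nl_idx)→340, (B,merge)→490, (A,merge)→520, (B,hash)→640, (B,nl)→1020 …(+1); best=300 via (A,hash)
  {AC}: card=1200; try (A,hash)→800, (A,nl_idx)→3000, (C,merge)→3140, (A,merge)→3420, (C,hash)→5440, (C,nl)→6020 …(+1); best=800 via (A,hash)
  {CD}: card=15000; try (D,hash)→2000, (C,merge)→3900, (D,merge)→4100, (C,hash)→5600, (C,nl)→30100, (D,nl)→30300; best=2000 via (D,hash)
  {ABC}: card=2400; try (B,hash)→2600, (C,merge)→3580, (C,hash)→5740, (C,nl)→12300, (B,merge)→15550, (B,nl)→60800; best=2600 via (B,hash)
  {ACD}: card=60000; try (D,hash)→3400, (D,merge)→16000, (A,hash)→17200, (D,nl)→120800, (A,nl_idx)→137000, (A,merge)→227120 …(+1); best=3400 via (D,hash)
  {ABCD}: card=120000; try (D,hash)→6400, (D,merge)→34600, (B,hash)→64000, (D,nl)→242600, (B,merge)→1023750, (B,nl)→3003400; best=6400 via (D,hash)

cost=6400; order=C,A,B,D; methods=hash,hash,hash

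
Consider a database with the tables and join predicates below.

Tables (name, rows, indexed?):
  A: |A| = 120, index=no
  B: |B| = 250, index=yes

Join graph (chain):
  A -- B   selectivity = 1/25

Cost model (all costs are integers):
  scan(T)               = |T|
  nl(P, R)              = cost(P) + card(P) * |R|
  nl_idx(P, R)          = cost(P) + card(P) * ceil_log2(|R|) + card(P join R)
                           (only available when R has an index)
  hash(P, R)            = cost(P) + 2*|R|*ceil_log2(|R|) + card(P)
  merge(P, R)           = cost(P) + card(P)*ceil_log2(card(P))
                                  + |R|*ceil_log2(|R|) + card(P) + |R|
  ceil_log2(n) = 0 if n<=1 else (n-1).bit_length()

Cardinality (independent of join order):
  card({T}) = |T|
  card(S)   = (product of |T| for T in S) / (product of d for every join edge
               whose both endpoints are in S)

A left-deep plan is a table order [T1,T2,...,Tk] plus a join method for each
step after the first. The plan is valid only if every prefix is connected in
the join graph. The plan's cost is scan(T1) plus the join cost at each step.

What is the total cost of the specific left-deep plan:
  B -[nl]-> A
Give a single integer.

30250

step 1: scan B: cost=250, card=250
step 2: join A via nl
    card(P join A) = 250*120/(25) = 1200
    cost = 250 + 250*120 = 30250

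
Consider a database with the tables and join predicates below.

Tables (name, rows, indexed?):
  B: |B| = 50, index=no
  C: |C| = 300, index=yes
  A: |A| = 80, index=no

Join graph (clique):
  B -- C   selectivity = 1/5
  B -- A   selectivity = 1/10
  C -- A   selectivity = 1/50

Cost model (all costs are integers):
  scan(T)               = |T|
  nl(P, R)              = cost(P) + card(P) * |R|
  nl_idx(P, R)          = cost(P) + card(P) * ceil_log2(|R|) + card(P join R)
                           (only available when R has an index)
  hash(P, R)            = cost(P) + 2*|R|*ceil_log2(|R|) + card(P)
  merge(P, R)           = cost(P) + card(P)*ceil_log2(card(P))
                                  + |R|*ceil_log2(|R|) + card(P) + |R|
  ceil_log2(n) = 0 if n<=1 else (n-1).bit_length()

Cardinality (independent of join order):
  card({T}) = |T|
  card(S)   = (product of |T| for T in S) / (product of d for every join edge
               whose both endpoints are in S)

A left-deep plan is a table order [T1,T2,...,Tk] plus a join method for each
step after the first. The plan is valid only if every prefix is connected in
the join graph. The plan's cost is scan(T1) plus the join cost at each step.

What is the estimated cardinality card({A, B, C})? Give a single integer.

Tables in S: A(80), B(50), C(300)
Edges inside S: B-C(d=5), B-A(d=10), C-A(d=50)
numerator = 80 * 50 * 300 = 1200000
denominator = 5 * 10 * 50 = 2500
card(S) = 1200000 / 2500 = 480

480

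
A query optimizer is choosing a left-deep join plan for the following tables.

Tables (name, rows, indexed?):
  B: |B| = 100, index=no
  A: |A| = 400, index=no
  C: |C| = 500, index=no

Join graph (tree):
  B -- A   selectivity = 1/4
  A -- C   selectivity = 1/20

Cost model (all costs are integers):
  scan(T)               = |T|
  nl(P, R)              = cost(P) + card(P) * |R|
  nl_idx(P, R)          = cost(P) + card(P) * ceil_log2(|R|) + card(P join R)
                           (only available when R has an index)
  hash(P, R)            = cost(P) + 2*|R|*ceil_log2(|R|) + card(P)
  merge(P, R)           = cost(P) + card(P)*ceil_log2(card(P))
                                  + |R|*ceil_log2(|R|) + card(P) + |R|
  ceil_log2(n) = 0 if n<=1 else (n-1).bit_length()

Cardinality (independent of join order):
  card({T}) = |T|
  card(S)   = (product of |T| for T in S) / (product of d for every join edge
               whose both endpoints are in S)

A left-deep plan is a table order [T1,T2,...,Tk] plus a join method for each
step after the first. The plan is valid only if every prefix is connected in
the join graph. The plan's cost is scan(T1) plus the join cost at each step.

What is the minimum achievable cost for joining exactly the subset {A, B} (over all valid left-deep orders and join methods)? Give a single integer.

Selinger DP over subsets of {A,B}:
  {B}: scan cost=100, card=100
  {A}: scan cost=400, card=400
  {AB}: card=10000; try (B,hash)→2200, (A,merge)→4900, (B,merge)→5200, (A,hash)→7400, (A,nl)→40100, (B,nl)→40400; best=2200 via (B,hash)

2200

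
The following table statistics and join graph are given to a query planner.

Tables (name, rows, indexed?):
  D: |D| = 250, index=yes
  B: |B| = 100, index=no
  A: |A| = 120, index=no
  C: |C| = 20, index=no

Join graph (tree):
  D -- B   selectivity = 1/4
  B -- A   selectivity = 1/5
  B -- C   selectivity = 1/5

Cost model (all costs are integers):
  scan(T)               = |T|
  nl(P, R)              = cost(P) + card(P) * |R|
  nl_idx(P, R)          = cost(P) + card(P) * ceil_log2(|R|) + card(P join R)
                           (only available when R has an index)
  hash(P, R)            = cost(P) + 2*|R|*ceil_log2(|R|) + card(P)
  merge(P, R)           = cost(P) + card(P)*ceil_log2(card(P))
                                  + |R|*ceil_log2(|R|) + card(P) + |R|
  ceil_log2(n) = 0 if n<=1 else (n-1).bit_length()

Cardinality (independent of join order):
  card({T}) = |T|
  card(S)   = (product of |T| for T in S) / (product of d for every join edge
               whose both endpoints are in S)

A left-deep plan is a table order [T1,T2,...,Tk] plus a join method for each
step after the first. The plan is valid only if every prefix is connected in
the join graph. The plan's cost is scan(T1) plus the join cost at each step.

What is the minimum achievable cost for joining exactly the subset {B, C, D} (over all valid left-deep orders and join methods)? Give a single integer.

Selinger DP over subsets of {B,C,D}:
  {D}: scan cost=250, card=250
  {B}: scan cost=100, card=100
  {C}: scan cost=20, card=20
  {BD}: card=6250; try (B,hash)→1900, (D,merge)→3150, (B,merge)→3300, (D,hash)→4200, (D,nl_idx)→7150, (D,nl)→25100 …(+1); best=1900 via (B,hash)
  {BC}: card=400; try (C,hash)→400, (B,merge)→940, (C,merge)→1020, (B,hash)→1440, (B,nl)→2020, (C,nl)→2100; best=400 via (C,hash)
  {BCD}: card=25000; try (D,hash)→4800, (D,merge)→6650, (C,hash)→8350, (D,nl_idx)→28600, (C,merge)→89520, (D,nl)→100400 …(+1); best=4800 via (D,hash)

4800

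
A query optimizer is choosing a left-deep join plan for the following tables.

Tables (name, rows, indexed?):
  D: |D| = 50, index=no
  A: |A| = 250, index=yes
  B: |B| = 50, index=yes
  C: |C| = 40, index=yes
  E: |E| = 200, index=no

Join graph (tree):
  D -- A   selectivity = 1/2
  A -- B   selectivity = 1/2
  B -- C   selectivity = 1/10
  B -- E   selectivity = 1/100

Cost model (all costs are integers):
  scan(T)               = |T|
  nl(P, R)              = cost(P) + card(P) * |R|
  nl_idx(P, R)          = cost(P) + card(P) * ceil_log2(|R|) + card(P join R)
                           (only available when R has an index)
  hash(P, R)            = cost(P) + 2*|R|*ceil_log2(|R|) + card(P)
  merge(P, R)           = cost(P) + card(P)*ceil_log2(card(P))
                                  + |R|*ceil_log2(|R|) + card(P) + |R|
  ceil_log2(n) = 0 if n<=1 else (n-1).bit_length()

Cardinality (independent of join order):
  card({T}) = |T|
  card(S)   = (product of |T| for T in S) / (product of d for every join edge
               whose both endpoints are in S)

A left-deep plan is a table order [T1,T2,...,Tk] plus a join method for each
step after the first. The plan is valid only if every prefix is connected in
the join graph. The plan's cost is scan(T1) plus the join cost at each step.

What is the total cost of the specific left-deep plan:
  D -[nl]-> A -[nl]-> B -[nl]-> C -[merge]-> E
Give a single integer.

step 1: scan D: cost=50, card=50
step 2: join A via nl
    card(P join A) = 50*250/(2) = 6250
    cost = 50 + 50*250 = 12550
step 3: join B via nl
    card(P join B) = 6250*50/(2) = 156250
    cost = 12550 + 6250*50 = 325050
step 4: join C via nl
    card(P join C) = 156250*40/(10) = 625000
    cost = 325050 + 156250*40 = 6575050
step 5: join E via merge
    card(P join E) = 625000*200/(100) = 1250000
    cost = 6575050 + 625000*20 + 200*8 + 625000 + 200 = 19701850

19701850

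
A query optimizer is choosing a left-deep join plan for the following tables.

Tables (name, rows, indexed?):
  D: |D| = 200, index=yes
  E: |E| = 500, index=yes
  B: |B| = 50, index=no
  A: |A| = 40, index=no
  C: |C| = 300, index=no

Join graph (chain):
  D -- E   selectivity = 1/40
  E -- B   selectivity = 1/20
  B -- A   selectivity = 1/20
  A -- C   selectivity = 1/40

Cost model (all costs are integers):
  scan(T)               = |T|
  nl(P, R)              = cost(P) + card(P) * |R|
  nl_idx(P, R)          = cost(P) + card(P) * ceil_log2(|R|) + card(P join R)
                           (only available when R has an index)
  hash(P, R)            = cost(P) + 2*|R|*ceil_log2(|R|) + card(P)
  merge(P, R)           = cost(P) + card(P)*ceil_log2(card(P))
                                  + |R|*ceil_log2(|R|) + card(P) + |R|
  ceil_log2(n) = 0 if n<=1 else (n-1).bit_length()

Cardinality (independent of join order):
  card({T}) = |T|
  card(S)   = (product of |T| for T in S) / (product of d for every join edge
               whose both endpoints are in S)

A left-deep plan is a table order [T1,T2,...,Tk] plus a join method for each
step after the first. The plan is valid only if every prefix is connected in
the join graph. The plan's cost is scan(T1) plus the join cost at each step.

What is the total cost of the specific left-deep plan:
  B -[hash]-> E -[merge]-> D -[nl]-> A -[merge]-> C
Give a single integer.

step 1: scan B: cost=50, card=50
step 2: join E via hash
    card(P join E) = 50*500/(20) = 1250
    cost = 50 + 2*500*9 + 50 = 9100
step 3: join D via merge
    card(P join D) = 1250*200/(40) = 6250
    cost = 9100 + 1250*11 + 200*8 + 1250 + 200 = 25900
step 4: join A via nl
    card(P join A) = 6250*40/(20) = 12500
    cost = 25900 + 6250*40 = 275900
step 5: join C via merge
    card(P join C) = 12500*300/(40) = 93750
    cost = 275900 + 12500*14 + 300*9 + 12500 + 300 = 466400

466400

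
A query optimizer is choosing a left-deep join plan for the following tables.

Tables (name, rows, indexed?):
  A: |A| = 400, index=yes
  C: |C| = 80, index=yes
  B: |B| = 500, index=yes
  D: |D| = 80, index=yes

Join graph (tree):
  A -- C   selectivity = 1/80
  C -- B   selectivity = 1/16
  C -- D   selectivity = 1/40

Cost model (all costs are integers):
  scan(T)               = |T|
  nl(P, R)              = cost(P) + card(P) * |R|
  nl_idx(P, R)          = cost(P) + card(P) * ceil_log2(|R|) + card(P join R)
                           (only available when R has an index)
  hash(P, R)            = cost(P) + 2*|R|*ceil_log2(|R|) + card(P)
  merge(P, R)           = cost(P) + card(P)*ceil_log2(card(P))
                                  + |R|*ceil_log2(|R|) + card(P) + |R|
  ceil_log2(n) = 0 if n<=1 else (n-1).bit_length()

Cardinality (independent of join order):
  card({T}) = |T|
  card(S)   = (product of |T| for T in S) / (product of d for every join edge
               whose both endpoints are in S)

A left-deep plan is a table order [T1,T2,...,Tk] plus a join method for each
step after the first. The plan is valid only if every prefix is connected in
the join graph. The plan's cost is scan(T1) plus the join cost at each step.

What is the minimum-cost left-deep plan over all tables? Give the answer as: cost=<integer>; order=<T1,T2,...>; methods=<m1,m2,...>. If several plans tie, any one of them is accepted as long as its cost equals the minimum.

Selinger DP (subsets sized 1..n):
  {A}: scan cost=400, card=400
  {C}: scan cost=80, card=80
  {B}: scan cost=500, card=500
  {D}: scan cost=80, card=80
  {AC}: card=400; try (A,nl_idx)→1200, (C,hash)→1920, (C,nl_idx)→3600, (A,merge)→4720, (C,merge)→5040, (A,hash)→7360 …(+2); best=1200 via (A,nl_idx)
  {BC}: card=2500; try (C,hash)→2120, (B,nl_idx)→3300, (B,merge)→5720, (C,merge)→6140, (C,nl_idx)→6500, (B,hash)→9160 …(+2); best=2120 via (C,hash)
  {CD}: card=160; try (D,nl_idx)→800, (C,nl_idx)→800, (D,hash)→1280, (C,hash)→1280, (D,merge)→1360, (C,merge)→1360 …(+2); best=800 via (D,nl_idx)
  {ABC}: card=12500; try (B,merge)→10200, (B,hash)→10600, (A,hash)→11820, (B,nl_idx)→17300, (A,nl_idx)→37120, (A,merge)→38620 …(+2); best=10200 via (B,merge)
  {ACD}: card=800; try (D,hash)→2720, (A,nl_idx)→3040, (D,nl_idx)→4800, (D,merge)→5840, (A,merge)→6240, (A,hash)→8160 …(+2); best=2720 via (D,hash)
  {BCD}: card=5000; try (D,hash)→5740, (B,merge)→7240, (B,nl_idx)→7240, (B,hash)→9960, (D,nl_idx)→24620, (D,merge)→35260 …(+2); best=5740 via (D,hash)
  {ABCD}: card=25000; try (B,hash)→12520, (B,merge)→16520, (A,hash)→17940, (D,hash)→23820, (B,nl_idx)→34920, (A,nl_idx)→75740 …(+6); best=12520 via (B,hash)

cost=12520; order=C,A,D,B; methods=nl_idx,hash,hash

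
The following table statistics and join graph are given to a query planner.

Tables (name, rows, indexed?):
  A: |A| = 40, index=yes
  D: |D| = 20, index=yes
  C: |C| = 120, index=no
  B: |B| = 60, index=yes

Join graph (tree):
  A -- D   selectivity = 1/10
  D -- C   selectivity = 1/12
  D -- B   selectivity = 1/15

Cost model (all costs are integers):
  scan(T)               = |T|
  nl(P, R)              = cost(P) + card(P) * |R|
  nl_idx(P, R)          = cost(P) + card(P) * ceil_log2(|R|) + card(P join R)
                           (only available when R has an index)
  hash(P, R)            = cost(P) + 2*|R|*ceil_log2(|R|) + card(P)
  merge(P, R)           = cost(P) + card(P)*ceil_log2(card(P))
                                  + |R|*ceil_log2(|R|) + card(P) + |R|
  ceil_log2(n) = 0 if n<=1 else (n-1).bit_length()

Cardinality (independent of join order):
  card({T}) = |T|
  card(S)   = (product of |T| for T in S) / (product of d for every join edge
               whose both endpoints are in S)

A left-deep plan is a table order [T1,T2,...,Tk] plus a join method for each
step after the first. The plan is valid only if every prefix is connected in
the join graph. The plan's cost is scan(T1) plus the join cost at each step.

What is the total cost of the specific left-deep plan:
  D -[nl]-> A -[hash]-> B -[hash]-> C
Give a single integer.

3620

step 1: scan D: cost=20, card=20
step 2: join A via nl
    card(P join A) = 20*40/(10) = 80
    cost = 20 + 20*40 = 820
step 3: join B via hash
    card(P join B) = 80*60/(15) = 320
    cost = 820 + 2*60*6 + 80 = 1620
step 4: join C via hash
    card(P join C) = 320*120/(12) = 3200
    cost = 1620 + 2*120*7 + 320 = 3620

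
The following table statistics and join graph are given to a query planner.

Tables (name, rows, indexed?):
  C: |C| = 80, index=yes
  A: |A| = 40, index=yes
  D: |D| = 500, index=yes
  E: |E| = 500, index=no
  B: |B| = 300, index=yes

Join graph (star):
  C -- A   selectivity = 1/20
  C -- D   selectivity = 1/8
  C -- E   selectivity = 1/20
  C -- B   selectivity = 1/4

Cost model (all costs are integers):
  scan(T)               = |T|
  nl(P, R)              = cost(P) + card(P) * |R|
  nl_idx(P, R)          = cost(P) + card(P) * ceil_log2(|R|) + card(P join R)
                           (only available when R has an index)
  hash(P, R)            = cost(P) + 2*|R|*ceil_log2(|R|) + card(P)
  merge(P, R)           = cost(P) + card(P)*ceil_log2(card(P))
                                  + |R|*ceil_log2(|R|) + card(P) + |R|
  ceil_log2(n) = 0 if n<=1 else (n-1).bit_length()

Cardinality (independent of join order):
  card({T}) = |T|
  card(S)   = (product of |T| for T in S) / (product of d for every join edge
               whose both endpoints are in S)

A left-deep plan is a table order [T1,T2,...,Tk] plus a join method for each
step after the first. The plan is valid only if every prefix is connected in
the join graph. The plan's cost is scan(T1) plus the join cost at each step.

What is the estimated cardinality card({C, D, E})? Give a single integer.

Tables in S: C(80), D(500), E(500)
Edges inside S: C-D(d=8), C-E(d=20)
numerator = 80 * 500 * 500 = 20000000
denominator = 8 * 20 = 160
card(S) = 20000000 / 160 = 125000

125000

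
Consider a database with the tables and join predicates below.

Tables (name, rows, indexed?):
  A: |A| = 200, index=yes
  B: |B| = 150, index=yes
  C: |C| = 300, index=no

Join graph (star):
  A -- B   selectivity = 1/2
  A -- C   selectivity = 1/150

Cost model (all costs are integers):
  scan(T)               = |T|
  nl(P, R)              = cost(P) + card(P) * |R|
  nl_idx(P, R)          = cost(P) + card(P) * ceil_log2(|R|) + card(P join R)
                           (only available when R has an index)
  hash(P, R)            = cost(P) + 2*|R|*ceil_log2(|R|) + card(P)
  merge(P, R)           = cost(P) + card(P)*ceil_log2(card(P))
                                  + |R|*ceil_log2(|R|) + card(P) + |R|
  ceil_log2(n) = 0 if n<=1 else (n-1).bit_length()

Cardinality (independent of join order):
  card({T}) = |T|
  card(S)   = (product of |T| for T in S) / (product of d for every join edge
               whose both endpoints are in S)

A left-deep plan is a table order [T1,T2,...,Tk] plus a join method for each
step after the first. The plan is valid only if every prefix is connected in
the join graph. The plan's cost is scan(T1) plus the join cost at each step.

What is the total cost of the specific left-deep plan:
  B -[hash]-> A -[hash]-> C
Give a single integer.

23900

step 1: scan B: cost=150, card=150
step 2: join A via hash
    card(P join A) = 150*200/(2) = 15000
    cost = 150 + 2*200*8 + 150 = 3500
step 3: join C via hash
    card(P join C) = 15000*300/(150) = 30000
    cost = 3500 + 2*300*9 + 15000 = 23900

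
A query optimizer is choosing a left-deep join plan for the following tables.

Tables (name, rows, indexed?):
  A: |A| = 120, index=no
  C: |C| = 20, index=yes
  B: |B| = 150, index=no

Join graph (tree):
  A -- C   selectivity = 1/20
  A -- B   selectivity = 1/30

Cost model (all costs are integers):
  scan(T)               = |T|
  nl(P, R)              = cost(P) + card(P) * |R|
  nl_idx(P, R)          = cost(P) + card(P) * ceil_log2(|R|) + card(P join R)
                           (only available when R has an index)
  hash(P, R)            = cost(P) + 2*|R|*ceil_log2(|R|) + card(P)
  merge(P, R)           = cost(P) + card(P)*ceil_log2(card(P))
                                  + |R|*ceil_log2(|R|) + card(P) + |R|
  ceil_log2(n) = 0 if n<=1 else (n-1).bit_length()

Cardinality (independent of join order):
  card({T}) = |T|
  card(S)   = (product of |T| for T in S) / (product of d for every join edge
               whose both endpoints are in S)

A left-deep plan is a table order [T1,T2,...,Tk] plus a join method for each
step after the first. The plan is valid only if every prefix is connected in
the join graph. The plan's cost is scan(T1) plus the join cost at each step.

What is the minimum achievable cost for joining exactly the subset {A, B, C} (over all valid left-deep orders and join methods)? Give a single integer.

Selinger DP over subsets of {A,B,C}:
  {A}: scan cost=120, card=120
  {C}: scan cost=20, card=20
  {B}: scan cost=150, card=150
  {AC}: card=120; try (C,hash)→440, (C,nl_idx)→840, (A,merge)→1100, (C,merge)→1200, (A,hash)→1720, (A,nl)→2420 …(+1); best=440 via (C,hash)
  {AB}: card=600; try (A,hash)→1980, (B,merge)→2430, (A,merge)→2460, (B,hash)→2640, (B,nl)→18120, (A,nl)→18150; best=1980 via (A,hash)
  {ABC}: card=600; try (B,merge)→2750, (C,hash)→2780, (B,hash)→2960, (C,nl_idx)→5580, (C,merge)→8700, (C,nl)→13980 …(+1); best=2750 via (B,merge)

2750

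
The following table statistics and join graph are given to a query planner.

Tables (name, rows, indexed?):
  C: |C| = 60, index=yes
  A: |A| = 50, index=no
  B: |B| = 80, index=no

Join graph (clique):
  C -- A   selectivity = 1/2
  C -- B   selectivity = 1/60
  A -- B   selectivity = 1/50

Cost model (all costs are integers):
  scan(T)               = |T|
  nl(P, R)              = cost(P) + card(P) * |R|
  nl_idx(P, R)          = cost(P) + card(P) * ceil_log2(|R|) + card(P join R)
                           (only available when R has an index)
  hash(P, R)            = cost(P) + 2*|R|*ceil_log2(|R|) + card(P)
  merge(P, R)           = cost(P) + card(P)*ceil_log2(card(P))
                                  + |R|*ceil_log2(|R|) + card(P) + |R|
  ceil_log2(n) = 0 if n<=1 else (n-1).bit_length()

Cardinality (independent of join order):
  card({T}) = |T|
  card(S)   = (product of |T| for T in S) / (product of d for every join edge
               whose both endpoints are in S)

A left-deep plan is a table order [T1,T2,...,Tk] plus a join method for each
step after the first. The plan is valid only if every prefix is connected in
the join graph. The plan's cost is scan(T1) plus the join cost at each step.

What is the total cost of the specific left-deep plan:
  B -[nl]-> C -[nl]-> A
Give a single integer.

8880

step 1: scan B: cost=80, card=80
step 2: join C via nl
    card(P join C) = 80*60/(60) = 80
    cost = 80 + 80*60 = 4880
step 3: join A via nl
    card(P join A) = 80*50/(2*50) = 40
    cost = 4880 + 80*50 = 8880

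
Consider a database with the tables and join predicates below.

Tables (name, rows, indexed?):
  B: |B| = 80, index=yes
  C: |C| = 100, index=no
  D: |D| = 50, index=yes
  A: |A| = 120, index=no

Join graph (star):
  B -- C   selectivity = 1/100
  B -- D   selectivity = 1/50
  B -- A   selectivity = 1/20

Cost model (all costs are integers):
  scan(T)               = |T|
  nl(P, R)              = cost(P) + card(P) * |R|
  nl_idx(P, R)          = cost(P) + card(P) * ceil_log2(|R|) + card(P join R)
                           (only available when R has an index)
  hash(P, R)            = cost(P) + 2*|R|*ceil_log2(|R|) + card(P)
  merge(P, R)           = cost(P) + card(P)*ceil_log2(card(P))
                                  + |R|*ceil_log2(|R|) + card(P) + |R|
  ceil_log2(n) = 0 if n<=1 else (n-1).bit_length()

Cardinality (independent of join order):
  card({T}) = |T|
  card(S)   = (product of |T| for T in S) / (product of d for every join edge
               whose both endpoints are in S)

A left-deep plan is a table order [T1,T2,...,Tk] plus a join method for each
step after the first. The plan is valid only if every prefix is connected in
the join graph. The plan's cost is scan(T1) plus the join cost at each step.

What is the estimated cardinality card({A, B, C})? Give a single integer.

480

Tables in S: A(120), B(80), C(100)
Edges inside S: B-C(d=100), B-A(d=20)
numerator = 120 * 80 * 100 = 960000
denominator = 100 * 20 = 2000
card(S) = 960000 / 2000 = 480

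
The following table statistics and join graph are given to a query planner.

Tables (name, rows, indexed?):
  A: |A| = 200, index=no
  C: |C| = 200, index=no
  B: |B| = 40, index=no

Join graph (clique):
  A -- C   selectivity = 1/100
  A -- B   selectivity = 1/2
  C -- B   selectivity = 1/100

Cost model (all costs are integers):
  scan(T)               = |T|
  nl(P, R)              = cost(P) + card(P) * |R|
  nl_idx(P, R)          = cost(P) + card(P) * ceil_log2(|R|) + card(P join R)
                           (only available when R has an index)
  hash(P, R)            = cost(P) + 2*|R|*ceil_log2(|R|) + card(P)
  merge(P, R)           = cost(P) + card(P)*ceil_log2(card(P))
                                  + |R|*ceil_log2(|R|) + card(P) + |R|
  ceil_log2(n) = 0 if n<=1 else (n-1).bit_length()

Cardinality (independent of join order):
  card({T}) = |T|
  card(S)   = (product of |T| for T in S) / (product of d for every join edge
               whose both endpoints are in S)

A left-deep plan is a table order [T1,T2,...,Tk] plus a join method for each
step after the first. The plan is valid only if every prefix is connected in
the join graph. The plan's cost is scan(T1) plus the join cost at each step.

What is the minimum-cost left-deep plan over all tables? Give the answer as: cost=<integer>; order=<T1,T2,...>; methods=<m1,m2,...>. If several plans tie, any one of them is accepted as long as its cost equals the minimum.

Selinger DP (subsets sized 1..n):
  {A}: scan cost=200, card=200
  {C}: scan cost=200, card=200
  {B}: scan cost=40, card=40
  {AC}: card=400; try (C,hash)→3600, (A,hash)→3600, (C,merge)→3800, (A,merge)→3800, (C,nl)→40200, (A,nl)→40200; best=3600 via (C,hash)
  {AB}: card=4000; try (B,hash)→880, (A,merge)→2120, (B,merge)→2280, (A,hash)→3280, (A,nl)→8040, (B,nl)→8200; best=880 via (B,hash)
  {BC}: card=80; try (B,hash)→880, (C,merge)→2120, (B,merge)→2280, (C,hash)→3280, (C,nl)→8040, (B,nl)→8200; best=880 via (B,hash)
  {ABC}: card=80; try (A,merge)→3320, (A,hash)→4160, (B,hash)→4480, (B,merge)→7880, (C,hash)→8080, (A,nl)→16880 …(+3); best=3320 via (A,merge)

cost=3320; order=C,B,A; methods=hash,merge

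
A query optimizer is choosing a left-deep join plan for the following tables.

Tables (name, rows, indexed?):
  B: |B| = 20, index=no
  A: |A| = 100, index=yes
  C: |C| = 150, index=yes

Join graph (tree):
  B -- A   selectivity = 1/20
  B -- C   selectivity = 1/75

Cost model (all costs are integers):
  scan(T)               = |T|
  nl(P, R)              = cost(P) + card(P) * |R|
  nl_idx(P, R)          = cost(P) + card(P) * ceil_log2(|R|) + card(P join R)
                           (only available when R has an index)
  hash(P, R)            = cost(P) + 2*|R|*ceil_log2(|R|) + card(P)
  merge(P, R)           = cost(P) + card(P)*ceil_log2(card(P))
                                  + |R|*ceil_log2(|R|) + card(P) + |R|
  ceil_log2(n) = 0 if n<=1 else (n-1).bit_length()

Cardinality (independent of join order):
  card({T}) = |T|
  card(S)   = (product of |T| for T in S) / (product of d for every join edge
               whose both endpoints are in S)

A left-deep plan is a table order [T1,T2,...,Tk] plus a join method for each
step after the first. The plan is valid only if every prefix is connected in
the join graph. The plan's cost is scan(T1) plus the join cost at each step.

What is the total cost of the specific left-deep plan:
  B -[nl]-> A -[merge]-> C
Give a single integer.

step 1: scan B: cost=20, card=20
step 2: join A via nl
    card(P join A) = 20*100/(20) = 100
    cost = 20 + 20*100 = 2020
step 3: join C via merge
    card(P join C) = 100*150/(75) = 200
    cost = 2020 + 100*7 + 150*8 + 100 + 150 = 4170

4170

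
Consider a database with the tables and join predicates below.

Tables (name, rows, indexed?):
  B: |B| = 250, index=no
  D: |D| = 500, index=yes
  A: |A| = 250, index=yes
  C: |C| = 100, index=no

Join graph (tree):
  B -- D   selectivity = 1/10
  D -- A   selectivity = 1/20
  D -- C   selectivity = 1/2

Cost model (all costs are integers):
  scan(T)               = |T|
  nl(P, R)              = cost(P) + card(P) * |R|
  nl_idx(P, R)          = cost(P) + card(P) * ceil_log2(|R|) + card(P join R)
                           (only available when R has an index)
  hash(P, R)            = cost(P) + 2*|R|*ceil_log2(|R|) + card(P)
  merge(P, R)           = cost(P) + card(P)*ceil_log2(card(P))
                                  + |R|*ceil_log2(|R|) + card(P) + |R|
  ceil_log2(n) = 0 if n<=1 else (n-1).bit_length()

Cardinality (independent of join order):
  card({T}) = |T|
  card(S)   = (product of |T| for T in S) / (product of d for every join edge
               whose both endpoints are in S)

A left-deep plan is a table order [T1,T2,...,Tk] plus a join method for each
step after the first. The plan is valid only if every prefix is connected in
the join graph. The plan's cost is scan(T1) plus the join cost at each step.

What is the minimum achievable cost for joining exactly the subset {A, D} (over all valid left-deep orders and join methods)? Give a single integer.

Selinger DP over subsets of {A,D}:
  {D}: scan cost=500, card=500
  {A}: scan cost=250, card=250
  {AD}: card=6250; try (A,hash)→5000, (D,merge)→7500, (A,merge)→7750, (D,nl_idx)→8750, (D,hash)→9500, (A,nl_idx)→10750 …(+2); best=5000 via (A,hash)

5000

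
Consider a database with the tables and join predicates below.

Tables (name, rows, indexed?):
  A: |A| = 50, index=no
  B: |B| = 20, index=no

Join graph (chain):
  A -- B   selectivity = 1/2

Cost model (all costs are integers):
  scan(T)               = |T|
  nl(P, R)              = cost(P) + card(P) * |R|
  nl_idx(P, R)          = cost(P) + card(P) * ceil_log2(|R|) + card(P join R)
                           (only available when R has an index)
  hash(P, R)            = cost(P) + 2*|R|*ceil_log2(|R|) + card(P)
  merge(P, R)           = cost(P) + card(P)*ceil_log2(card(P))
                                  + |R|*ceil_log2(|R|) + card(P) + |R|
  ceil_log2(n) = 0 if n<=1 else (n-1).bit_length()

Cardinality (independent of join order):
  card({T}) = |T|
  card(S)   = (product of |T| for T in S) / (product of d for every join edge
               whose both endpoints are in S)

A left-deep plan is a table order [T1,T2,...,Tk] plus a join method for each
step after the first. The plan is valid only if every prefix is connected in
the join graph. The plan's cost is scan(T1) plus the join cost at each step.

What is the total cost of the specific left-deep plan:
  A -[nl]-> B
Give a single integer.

1050

step 1: scan A: cost=50, card=50
step 2: join B via nl
    card(P join B) = 50*20/(2) = 500
    cost = 50 + 50*20 = 1050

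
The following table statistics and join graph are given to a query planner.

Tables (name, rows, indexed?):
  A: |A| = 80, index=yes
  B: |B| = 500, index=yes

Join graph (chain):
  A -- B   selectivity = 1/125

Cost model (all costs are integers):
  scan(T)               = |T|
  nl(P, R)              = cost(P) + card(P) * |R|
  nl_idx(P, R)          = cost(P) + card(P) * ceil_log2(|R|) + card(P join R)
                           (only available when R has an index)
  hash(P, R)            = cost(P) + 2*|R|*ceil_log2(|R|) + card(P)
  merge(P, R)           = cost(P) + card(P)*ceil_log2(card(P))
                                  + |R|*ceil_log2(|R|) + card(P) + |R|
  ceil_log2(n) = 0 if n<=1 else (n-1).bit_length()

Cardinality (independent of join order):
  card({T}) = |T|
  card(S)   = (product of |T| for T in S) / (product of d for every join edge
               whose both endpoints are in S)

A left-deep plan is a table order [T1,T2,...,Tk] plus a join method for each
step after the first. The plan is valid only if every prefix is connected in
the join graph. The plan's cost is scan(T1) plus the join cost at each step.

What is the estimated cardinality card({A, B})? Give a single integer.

Tables in S: A(80), B(500)
Edges inside S: A-B(d=125)
numerator = 80 * 500 = 40000
denominator = 125 = 125
card(S) = 40000 / 125 = 320

320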